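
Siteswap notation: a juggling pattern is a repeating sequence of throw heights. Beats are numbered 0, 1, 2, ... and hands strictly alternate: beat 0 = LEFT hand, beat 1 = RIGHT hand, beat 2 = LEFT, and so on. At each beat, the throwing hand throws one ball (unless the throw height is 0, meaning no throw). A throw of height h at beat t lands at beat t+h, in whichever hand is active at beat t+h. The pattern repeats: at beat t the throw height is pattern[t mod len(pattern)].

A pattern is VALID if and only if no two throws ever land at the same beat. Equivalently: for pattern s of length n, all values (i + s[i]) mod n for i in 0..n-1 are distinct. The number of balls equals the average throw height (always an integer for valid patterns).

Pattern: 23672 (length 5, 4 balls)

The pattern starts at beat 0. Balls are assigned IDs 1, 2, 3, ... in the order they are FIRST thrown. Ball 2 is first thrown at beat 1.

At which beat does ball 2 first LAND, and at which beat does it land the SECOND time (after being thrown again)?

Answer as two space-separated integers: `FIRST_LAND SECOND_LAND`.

Answer: 4 6

Derivation:
Beat 0 (L): throw ball1 h=2 -> lands@2:L; in-air after throw: [b1@2:L]
Beat 1 (R): throw ball2 h=3 -> lands@4:L; in-air after throw: [b1@2:L b2@4:L]
Beat 2 (L): throw ball1 h=6 -> lands@8:L; in-air after throw: [b2@4:L b1@8:L]
Beat 3 (R): throw ball3 h=7 -> lands@10:L; in-air after throw: [b2@4:L b1@8:L b3@10:L]
Beat 4 (L): throw ball2 h=2 -> lands@6:L; in-air after throw: [b2@6:L b1@8:L b3@10:L]
Beat 5 (R): throw ball4 h=2 -> lands@7:R; in-air after throw: [b2@6:L b4@7:R b1@8:L b3@10:L]
Beat 6 (L): throw ball2 h=3 -> lands@9:R; in-air after throw: [b4@7:R b1@8:L b2@9:R b3@10:L]
Ball 2: thrown@1 h=3 -> first land @4; rethrown@4 h=2 -> second land @6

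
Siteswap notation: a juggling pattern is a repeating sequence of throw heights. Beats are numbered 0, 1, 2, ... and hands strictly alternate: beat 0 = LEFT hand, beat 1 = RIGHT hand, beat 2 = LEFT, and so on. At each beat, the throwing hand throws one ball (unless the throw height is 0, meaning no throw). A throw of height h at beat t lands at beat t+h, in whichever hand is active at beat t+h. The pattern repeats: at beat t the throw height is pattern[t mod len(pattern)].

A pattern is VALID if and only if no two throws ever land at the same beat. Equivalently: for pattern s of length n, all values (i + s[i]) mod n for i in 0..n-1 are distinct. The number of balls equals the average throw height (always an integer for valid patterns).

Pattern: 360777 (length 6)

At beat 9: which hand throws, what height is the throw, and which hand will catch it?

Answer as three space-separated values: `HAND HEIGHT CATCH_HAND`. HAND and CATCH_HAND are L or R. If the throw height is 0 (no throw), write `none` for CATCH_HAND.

Beat 9: 9 mod 2 = 1, so hand = R
Throw height = pattern[9 mod 6] = pattern[3] = 7
Lands at beat 9+7=16, 16 mod 2 = 0, so catch hand = L

Answer: R 7 L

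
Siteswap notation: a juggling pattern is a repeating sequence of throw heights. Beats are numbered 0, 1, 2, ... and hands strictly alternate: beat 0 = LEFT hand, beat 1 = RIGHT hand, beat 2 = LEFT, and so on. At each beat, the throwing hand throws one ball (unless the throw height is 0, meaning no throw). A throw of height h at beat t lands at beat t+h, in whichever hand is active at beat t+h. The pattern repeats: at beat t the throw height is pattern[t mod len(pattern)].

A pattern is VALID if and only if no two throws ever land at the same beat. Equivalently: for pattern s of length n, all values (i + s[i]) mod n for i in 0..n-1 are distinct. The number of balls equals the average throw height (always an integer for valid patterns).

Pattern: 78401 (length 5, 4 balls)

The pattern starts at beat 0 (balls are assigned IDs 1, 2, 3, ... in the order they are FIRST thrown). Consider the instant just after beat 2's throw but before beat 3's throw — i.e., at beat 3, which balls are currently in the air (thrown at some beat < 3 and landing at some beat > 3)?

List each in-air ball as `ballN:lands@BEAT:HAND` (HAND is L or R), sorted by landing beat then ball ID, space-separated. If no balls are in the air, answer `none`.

Beat 0 (L): throw ball1 h=7 -> lands@7:R; in-air after throw: [b1@7:R]
Beat 1 (R): throw ball2 h=8 -> lands@9:R; in-air after throw: [b1@7:R b2@9:R]
Beat 2 (L): throw ball3 h=4 -> lands@6:L; in-air after throw: [b3@6:L b1@7:R b2@9:R]

Answer: ball3:lands@6:L ball1:lands@7:R ball2:lands@9:R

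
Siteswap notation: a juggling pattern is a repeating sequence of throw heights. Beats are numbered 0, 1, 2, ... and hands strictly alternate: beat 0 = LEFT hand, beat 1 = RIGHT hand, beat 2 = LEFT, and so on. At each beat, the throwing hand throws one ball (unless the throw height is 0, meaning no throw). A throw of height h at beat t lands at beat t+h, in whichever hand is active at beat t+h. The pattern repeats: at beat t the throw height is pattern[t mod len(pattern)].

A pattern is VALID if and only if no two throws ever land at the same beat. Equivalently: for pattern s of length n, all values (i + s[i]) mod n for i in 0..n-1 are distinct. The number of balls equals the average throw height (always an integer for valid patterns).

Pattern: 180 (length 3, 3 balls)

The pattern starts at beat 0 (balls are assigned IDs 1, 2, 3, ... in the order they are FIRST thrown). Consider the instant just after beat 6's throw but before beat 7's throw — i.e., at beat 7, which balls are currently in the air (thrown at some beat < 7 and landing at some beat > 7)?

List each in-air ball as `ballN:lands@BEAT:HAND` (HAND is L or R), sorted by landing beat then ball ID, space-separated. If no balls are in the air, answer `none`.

Answer: ball1:lands@9:R ball2:lands@12:L

Derivation:
Beat 0 (L): throw ball1 h=1 -> lands@1:R; in-air after throw: [b1@1:R]
Beat 1 (R): throw ball1 h=8 -> lands@9:R; in-air after throw: [b1@9:R]
Beat 3 (R): throw ball2 h=1 -> lands@4:L; in-air after throw: [b2@4:L b1@9:R]
Beat 4 (L): throw ball2 h=8 -> lands@12:L; in-air after throw: [b1@9:R b2@12:L]
Beat 6 (L): throw ball3 h=1 -> lands@7:R; in-air after throw: [b3@7:R b1@9:R b2@12:L]
Beat 7 (R): throw ball3 h=8 -> lands@15:R; in-air after throw: [b1@9:R b2@12:L b3@15:R]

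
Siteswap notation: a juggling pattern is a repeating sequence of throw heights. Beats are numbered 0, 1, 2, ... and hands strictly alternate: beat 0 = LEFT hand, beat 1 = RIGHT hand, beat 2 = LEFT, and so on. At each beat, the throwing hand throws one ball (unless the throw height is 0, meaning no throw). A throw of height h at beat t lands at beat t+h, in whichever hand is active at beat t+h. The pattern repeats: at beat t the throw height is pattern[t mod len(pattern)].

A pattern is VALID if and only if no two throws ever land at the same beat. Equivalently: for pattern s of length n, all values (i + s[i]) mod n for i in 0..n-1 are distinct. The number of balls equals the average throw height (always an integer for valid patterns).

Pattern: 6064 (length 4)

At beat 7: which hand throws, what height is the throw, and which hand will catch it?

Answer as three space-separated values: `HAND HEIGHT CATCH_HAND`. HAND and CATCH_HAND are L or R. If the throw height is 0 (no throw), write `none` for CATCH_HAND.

Answer: R 4 R

Derivation:
Beat 7: 7 mod 2 = 1, so hand = R
Throw height = pattern[7 mod 4] = pattern[3] = 4
Lands at beat 7+4=11, 11 mod 2 = 1, so catch hand = R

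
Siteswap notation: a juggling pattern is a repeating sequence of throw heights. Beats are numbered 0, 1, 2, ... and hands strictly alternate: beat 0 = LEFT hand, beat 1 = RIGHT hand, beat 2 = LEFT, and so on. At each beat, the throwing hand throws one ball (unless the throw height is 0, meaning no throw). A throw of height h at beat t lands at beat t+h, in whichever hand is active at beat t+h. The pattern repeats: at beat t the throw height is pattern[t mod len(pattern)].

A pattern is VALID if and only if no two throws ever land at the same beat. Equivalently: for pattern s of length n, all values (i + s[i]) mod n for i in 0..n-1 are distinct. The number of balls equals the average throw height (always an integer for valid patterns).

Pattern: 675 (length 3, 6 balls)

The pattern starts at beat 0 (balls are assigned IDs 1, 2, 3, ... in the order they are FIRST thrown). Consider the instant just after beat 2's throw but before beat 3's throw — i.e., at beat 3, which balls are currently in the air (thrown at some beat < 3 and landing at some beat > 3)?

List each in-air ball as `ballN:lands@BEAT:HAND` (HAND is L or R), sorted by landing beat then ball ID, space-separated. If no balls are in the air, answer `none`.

Beat 0 (L): throw ball1 h=6 -> lands@6:L; in-air after throw: [b1@6:L]
Beat 1 (R): throw ball2 h=7 -> lands@8:L; in-air after throw: [b1@6:L b2@8:L]
Beat 2 (L): throw ball3 h=5 -> lands@7:R; in-air after throw: [b1@6:L b3@7:R b2@8:L]
Beat 3 (R): throw ball4 h=6 -> lands@9:R; in-air after throw: [b1@6:L b3@7:R b2@8:L b4@9:R]

Answer: ball1:lands@6:L ball3:lands@7:R ball2:lands@8:L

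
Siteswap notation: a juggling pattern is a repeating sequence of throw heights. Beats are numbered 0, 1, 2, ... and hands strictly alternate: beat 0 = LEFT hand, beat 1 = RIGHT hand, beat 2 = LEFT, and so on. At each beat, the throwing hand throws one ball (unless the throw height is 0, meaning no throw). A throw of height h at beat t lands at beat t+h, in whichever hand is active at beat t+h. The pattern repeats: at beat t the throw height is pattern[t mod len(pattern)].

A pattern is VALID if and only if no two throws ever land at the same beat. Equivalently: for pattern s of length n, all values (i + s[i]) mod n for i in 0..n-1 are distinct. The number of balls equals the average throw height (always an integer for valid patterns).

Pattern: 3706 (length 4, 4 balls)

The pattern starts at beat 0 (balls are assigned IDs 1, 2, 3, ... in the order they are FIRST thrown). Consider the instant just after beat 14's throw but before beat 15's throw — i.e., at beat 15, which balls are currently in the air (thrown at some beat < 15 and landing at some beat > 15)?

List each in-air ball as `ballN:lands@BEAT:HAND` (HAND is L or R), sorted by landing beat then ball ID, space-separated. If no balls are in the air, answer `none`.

Beat 0 (L): throw ball1 h=3 -> lands@3:R; in-air after throw: [b1@3:R]
Beat 1 (R): throw ball2 h=7 -> lands@8:L; in-air after throw: [b1@3:R b2@8:L]
Beat 3 (R): throw ball1 h=6 -> lands@9:R; in-air after throw: [b2@8:L b1@9:R]
Beat 4 (L): throw ball3 h=3 -> lands@7:R; in-air after throw: [b3@7:R b2@8:L b1@9:R]
Beat 5 (R): throw ball4 h=7 -> lands@12:L; in-air after throw: [b3@7:R b2@8:L b1@9:R b4@12:L]
Beat 7 (R): throw ball3 h=6 -> lands@13:R; in-air after throw: [b2@8:L b1@9:R b4@12:L b3@13:R]
Beat 8 (L): throw ball2 h=3 -> lands@11:R; in-air after throw: [b1@9:R b2@11:R b4@12:L b3@13:R]
Beat 9 (R): throw ball1 h=7 -> lands@16:L; in-air after throw: [b2@11:R b4@12:L b3@13:R b1@16:L]
Beat 11 (R): throw ball2 h=6 -> lands@17:R; in-air after throw: [b4@12:L b3@13:R b1@16:L b2@17:R]
Beat 12 (L): throw ball4 h=3 -> lands@15:R; in-air after throw: [b3@13:R b4@15:R b1@16:L b2@17:R]
Beat 13 (R): throw ball3 h=7 -> lands@20:L; in-air after throw: [b4@15:R b1@16:L b2@17:R b3@20:L]
Beat 15 (R): throw ball4 h=6 -> lands@21:R; in-air after throw: [b1@16:L b2@17:R b3@20:L b4@21:R]

Answer: ball1:lands@16:L ball2:lands@17:R ball3:lands@20:L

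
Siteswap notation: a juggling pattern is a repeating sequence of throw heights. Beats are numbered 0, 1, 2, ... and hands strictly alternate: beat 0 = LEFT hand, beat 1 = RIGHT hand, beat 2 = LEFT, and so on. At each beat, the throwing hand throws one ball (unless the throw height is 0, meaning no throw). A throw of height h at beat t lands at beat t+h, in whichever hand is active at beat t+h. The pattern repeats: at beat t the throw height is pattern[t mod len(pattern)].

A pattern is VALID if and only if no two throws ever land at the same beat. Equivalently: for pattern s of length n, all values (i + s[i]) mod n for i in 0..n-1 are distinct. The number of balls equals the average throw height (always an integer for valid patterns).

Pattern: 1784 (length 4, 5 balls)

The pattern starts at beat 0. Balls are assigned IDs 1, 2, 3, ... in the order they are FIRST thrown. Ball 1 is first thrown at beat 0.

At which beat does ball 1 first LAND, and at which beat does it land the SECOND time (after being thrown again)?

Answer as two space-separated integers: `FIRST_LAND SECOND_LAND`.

Answer: 1 8

Derivation:
Beat 0 (L): throw ball1 h=1 -> lands@1:R; in-air after throw: [b1@1:R]
Beat 1 (R): throw ball1 h=7 -> lands@8:L; in-air after throw: [b1@8:L]
Beat 2 (L): throw ball2 h=8 -> lands@10:L; in-air after throw: [b1@8:L b2@10:L]
Beat 3 (R): throw ball3 h=4 -> lands@7:R; in-air after throw: [b3@7:R b1@8:L b2@10:L]
Beat 4 (L): throw ball4 h=1 -> lands@5:R; in-air after throw: [b4@5:R b3@7:R b1@8:L b2@10:L]
Beat 5 (R): throw ball4 h=7 -> lands@12:L; in-air after throw: [b3@7:R b1@8:L b2@10:L b4@12:L]
Beat 6 (L): throw ball5 h=8 -> lands@14:L; in-air after throw: [b3@7:R b1@8:L b2@10:L b4@12:L b5@14:L]
Beat 7 (R): throw ball3 h=4 -> lands@11:R; in-air after throw: [b1@8:L b2@10:L b3@11:R b4@12:L b5@14:L]
Beat 8 (L): throw ball1 h=1 -> lands@9:R; in-air after throw: [b1@9:R b2@10:L b3@11:R b4@12:L b5@14:L]
Ball 1: thrown@0 h=1 -> first land @1; rethrown@1 h=7 -> second land @8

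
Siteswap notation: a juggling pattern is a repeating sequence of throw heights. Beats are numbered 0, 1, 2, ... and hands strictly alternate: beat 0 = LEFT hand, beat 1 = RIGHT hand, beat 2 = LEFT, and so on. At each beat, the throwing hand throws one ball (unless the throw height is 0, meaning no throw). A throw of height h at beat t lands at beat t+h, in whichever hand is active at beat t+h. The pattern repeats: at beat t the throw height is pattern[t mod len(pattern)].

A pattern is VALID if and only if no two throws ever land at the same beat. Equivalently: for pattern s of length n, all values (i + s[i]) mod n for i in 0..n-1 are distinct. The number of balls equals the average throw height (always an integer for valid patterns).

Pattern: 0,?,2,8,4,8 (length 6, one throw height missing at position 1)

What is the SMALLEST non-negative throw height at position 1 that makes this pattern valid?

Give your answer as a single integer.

i=0: (0 + 0) mod 6 = 0
i=1: s[i]=? (unknown)
i=2: (2 + 2) mod 6 = 4
i=3: (3 + 8) mod 6 = 5
i=4: (4 + 4) mod 6 = 2
i=5: (5 + 8) mod 6 = 1
Known residues: [0, 1, 2, 4, 5]; need a permutation of 0..5, so missing residue r = 3
Need (1 + s) mod 6 = 3; smallest s = (3 - 1) mod 6 = 2

Answer: 2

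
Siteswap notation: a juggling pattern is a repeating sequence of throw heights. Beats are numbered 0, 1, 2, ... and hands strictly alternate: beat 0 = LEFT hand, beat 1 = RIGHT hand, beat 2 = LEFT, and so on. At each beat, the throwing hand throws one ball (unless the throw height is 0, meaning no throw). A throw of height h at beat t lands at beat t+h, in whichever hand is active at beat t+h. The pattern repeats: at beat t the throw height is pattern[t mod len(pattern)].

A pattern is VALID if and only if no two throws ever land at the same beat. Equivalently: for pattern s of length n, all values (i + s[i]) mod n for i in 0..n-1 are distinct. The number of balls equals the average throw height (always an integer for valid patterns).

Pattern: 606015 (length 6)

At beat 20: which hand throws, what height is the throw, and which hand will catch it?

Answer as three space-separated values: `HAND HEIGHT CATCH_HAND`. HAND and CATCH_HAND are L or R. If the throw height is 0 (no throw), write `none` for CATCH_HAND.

Answer: L 6 L

Derivation:
Beat 20: 20 mod 2 = 0, so hand = L
Throw height = pattern[20 mod 6] = pattern[2] = 6
Lands at beat 20+6=26, 26 mod 2 = 0, so catch hand = L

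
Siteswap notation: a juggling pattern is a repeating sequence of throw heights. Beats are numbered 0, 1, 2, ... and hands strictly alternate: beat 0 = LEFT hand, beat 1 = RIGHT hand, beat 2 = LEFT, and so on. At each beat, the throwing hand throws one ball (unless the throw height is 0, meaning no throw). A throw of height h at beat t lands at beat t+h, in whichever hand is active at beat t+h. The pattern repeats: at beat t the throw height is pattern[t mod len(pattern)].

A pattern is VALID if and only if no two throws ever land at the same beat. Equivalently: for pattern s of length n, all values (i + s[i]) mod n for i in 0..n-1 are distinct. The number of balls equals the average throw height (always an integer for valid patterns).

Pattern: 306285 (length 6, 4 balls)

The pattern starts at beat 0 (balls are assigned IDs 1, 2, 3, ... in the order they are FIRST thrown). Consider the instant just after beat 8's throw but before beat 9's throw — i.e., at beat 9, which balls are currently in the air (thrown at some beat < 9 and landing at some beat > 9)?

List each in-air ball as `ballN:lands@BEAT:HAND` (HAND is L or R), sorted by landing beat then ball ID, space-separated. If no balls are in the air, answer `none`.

Answer: ball1:lands@10:L ball3:lands@12:L ball2:lands@14:L

Derivation:
Beat 0 (L): throw ball1 h=3 -> lands@3:R; in-air after throw: [b1@3:R]
Beat 2 (L): throw ball2 h=6 -> lands@8:L; in-air after throw: [b1@3:R b2@8:L]
Beat 3 (R): throw ball1 h=2 -> lands@5:R; in-air after throw: [b1@5:R b2@8:L]
Beat 4 (L): throw ball3 h=8 -> lands@12:L; in-air after throw: [b1@5:R b2@8:L b3@12:L]
Beat 5 (R): throw ball1 h=5 -> lands@10:L; in-air after throw: [b2@8:L b1@10:L b3@12:L]
Beat 6 (L): throw ball4 h=3 -> lands@9:R; in-air after throw: [b2@8:L b4@9:R b1@10:L b3@12:L]
Beat 8 (L): throw ball2 h=6 -> lands@14:L; in-air after throw: [b4@9:R b1@10:L b3@12:L b2@14:L]
Beat 9 (R): throw ball4 h=2 -> lands@11:R; in-air after throw: [b1@10:L b4@11:R b3@12:L b2@14:L]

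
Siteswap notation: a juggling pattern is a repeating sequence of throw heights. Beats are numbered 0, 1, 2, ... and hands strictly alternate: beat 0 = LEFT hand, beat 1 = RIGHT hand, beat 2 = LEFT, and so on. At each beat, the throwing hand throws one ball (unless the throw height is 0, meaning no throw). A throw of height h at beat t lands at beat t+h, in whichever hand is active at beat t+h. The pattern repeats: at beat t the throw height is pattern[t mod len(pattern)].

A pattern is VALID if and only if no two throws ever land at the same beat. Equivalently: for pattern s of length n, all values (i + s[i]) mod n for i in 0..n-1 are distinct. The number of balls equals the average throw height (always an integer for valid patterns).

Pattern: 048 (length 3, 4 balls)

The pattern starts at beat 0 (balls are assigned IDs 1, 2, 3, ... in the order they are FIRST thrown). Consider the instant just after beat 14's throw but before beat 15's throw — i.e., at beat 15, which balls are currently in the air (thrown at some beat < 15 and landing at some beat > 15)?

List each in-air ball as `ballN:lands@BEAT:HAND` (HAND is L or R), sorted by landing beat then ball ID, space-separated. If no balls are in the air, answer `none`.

Beat 1 (R): throw ball1 h=4 -> lands@5:R; in-air after throw: [b1@5:R]
Beat 2 (L): throw ball2 h=8 -> lands@10:L; in-air after throw: [b1@5:R b2@10:L]
Beat 4 (L): throw ball3 h=4 -> lands@8:L; in-air after throw: [b1@5:R b3@8:L b2@10:L]
Beat 5 (R): throw ball1 h=8 -> lands@13:R; in-air after throw: [b3@8:L b2@10:L b1@13:R]
Beat 7 (R): throw ball4 h=4 -> lands@11:R; in-air after throw: [b3@8:L b2@10:L b4@11:R b1@13:R]
Beat 8 (L): throw ball3 h=8 -> lands@16:L; in-air after throw: [b2@10:L b4@11:R b1@13:R b3@16:L]
Beat 10 (L): throw ball2 h=4 -> lands@14:L; in-air after throw: [b4@11:R b1@13:R b2@14:L b3@16:L]
Beat 11 (R): throw ball4 h=8 -> lands@19:R; in-air after throw: [b1@13:R b2@14:L b3@16:L b4@19:R]
Beat 13 (R): throw ball1 h=4 -> lands@17:R; in-air after throw: [b2@14:L b3@16:L b1@17:R b4@19:R]
Beat 14 (L): throw ball2 h=8 -> lands@22:L; in-air after throw: [b3@16:L b1@17:R b4@19:R b2@22:L]

Answer: ball3:lands@16:L ball1:lands@17:R ball4:lands@19:R ball2:lands@22:L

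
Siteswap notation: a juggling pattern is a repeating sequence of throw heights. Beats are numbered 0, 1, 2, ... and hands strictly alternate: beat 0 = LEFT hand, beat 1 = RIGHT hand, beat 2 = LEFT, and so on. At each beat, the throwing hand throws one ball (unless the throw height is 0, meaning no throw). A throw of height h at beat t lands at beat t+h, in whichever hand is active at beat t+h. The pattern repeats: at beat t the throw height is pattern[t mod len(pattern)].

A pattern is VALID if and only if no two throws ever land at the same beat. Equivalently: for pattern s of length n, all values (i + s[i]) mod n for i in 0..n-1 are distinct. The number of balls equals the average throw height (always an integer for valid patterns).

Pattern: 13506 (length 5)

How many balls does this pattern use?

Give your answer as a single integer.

Answer: 3

Derivation:
Pattern = [1, 3, 5, 0, 6], length n = 5
  position 0: throw height = 1, running sum = 1
  position 1: throw height = 3, running sum = 4
  position 2: throw height = 5, running sum = 9
  position 3: throw height = 0, running sum = 9
  position 4: throw height = 6, running sum = 15
Total sum = 15; balls = sum / n = 15 / 5 = 3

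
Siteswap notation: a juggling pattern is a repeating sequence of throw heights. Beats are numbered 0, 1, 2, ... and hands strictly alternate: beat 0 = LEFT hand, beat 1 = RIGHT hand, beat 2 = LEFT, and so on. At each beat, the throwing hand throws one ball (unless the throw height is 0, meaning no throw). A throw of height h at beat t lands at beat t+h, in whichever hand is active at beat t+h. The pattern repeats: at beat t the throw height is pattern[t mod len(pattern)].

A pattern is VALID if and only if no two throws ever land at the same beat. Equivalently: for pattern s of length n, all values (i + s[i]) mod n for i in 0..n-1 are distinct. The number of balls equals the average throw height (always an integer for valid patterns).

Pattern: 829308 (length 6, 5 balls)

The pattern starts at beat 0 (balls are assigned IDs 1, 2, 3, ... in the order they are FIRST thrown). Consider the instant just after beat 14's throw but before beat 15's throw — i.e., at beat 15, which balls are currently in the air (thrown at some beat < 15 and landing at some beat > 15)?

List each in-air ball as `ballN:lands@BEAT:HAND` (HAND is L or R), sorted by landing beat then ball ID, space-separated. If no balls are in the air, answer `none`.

Answer: ball1:lands@17:R ball3:lands@19:R ball5:lands@20:L ball2:lands@23:R

Derivation:
Beat 0 (L): throw ball1 h=8 -> lands@8:L; in-air after throw: [b1@8:L]
Beat 1 (R): throw ball2 h=2 -> lands@3:R; in-air after throw: [b2@3:R b1@8:L]
Beat 2 (L): throw ball3 h=9 -> lands@11:R; in-air after throw: [b2@3:R b1@8:L b3@11:R]
Beat 3 (R): throw ball2 h=3 -> lands@6:L; in-air after throw: [b2@6:L b1@8:L b3@11:R]
Beat 5 (R): throw ball4 h=8 -> lands@13:R; in-air after throw: [b2@6:L b1@8:L b3@11:R b4@13:R]
Beat 6 (L): throw ball2 h=8 -> lands@14:L; in-air after throw: [b1@8:L b3@11:R b4@13:R b2@14:L]
Beat 7 (R): throw ball5 h=2 -> lands@9:R; in-air after throw: [b1@8:L b5@9:R b3@11:R b4@13:R b2@14:L]
Beat 8 (L): throw ball1 h=9 -> lands@17:R; in-air after throw: [b5@9:R b3@11:R b4@13:R b2@14:L b1@17:R]
Beat 9 (R): throw ball5 h=3 -> lands@12:L; in-air after throw: [b3@11:R b5@12:L b4@13:R b2@14:L b1@17:R]
Beat 11 (R): throw ball3 h=8 -> lands@19:R; in-air after throw: [b5@12:L b4@13:R b2@14:L b1@17:R b3@19:R]
Beat 12 (L): throw ball5 h=8 -> lands@20:L; in-air after throw: [b4@13:R b2@14:L b1@17:R b3@19:R b5@20:L]
Beat 13 (R): throw ball4 h=2 -> lands@15:R; in-air after throw: [b2@14:L b4@15:R b1@17:R b3@19:R b5@20:L]
Beat 14 (L): throw ball2 h=9 -> lands@23:R; in-air after throw: [b4@15:R b1@17:R b3@19:R b5@20:L b2@23:R]
Beat 15 (R): throw ball4 h=3 -> lands@18:L; in-air after throw: [b1@17:R b4@18:L b3@19:R b5@20:L b2@23:R]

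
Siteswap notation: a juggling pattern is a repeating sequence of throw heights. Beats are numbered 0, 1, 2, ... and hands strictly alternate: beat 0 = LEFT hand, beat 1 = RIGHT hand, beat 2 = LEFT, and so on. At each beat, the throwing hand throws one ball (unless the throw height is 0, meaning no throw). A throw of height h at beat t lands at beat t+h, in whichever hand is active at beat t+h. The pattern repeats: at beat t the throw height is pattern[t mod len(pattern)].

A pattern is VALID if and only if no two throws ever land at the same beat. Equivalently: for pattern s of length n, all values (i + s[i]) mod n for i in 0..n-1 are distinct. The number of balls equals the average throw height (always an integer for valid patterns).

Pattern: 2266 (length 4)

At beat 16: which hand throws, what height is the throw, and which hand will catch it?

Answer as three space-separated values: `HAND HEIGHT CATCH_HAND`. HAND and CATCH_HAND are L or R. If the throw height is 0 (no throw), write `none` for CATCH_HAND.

Beat 16: 16 mod 2 = 0, so hand = L
Throw height = pattern[16 mod 4] = pattern[0] = 2
Lands at beat 16+2=18, 18 mod 2 = 0, so catch hand = L

Answer: L 2 L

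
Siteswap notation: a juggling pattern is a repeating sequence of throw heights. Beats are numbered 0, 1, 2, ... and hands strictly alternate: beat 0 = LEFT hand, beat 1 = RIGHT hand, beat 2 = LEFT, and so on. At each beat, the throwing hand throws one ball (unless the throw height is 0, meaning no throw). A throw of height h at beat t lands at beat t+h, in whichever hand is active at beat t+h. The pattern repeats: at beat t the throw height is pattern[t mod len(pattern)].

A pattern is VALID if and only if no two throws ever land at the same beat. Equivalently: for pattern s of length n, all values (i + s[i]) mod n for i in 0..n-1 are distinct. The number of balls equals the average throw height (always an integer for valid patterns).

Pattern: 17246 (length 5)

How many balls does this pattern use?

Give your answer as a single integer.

Answer: 4

Derivation:
Pattern = [1, 7, 2, 4, 6], length n = 5
  position 0: throw height = 1, running sum = 1
  position 1: throw height = 7, running sum = 8
  position 2: throw height = 2, running sum = 10
  position 3: throw height = 4, running sum = 14
  position 4: throw height = 6, running sum = 20
Total sum = 20; balls = sum / n = 20 / 5 = 4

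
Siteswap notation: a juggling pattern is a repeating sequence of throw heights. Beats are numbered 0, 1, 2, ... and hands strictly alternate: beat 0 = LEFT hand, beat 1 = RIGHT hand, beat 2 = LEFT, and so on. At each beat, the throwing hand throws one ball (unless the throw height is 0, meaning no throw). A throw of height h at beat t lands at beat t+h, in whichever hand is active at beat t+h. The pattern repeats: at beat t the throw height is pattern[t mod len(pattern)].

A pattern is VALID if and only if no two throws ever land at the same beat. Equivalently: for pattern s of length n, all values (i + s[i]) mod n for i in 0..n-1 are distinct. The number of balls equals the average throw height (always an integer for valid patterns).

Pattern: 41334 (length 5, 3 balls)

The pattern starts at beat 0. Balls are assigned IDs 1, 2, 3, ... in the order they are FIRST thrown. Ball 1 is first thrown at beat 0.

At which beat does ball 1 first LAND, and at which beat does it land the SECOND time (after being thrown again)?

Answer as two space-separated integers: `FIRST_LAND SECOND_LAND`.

Beat 0 (L): throw ball1 h=4 -> lands@4:L; in-air after throw: [b1@4:L]
Beat 1 (R): throw ball2 h=1 -> lands@2:L; in-air after throw: [b2@2:L b1@4:L]
Beat 2 (L): throw ball2 h=3 -> lands@5:R; in-air after throw: [b1@4:L b2@5:R]
Beat 3 (R): throw ball3 h=3 -> lands@6:L; in-air after throw: [b1@4:L b2@5:R b3@6:L]
Beat 4 (L): throw ball1 h=4 -> lands@8:L; in-air after throw: [b2@5:R b3@6:L b1@8:L]
Beat 5 (R): throw ball2 h=4 -> lands@9:R; in-air after throw: [b3@6:L b1@8:L b2@9:R]
Beat 6 (L): throw ball3 h=1 -> lands@7:R; in-air after throw: [b3@7:R b1@8:L b2@9:R]
Beat 7 (R): throw ball3 h=3 -> lands@10:L; in-air after throw: [b1@8:L b2@9:R b3@10:L]
Beat 8 (L): throw ball1 h=3 -> lands@11:R; in-air after throw: [b2@9:R b3@10:L b1@11:R]
Ball 1: thrown@0 h=4 -> first land @4; rethrown@4 h=4 -> second land @8

Answer: 4 8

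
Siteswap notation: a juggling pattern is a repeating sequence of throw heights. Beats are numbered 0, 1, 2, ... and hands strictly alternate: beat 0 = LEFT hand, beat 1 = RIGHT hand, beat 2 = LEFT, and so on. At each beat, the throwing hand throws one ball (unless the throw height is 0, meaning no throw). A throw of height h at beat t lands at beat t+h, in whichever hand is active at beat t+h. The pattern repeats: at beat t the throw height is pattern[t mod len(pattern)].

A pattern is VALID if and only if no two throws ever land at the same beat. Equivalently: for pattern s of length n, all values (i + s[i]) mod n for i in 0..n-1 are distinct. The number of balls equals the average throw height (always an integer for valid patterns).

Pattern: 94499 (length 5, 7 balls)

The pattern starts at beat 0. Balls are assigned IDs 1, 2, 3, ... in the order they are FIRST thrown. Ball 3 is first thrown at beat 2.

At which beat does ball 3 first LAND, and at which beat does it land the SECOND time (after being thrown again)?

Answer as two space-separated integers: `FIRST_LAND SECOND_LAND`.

Answer: 6 10

Derivation:
Beat 0 (L): throw ball1 h=9 -> lands@9:R; in-air after throw: [b1@9:R]
Beat 1 (R): throw ball2 h=4 -> lands@5:R; in-air after throw: [b2@5:R b1@9:R]
Beat 2 (L): throw ball3 h=4 -> lands@6:L; in-air after throw: [b2@5:R b3@6:L b1@9:R]
Beat 3 (R): throw ball4 h=9 -> lands@12:L; in-air after throw: [b2@5:R b3@6:L b1@9:R b4@12:L]
Beat 4 (L): throw ball5 h=9 -> lands@13:R; in-air after throw: [b2@5:R b3@6:L b1@9:R b4@12:L b5@13:R]
Beat 5 (R): throw ball2 h=9 -> lands@14:L; in-air after throw: [b3@6:L b1@9:R b4@12:L b5@13:R b2@14:L]
Beat 6 (L): throw ball3 h=4 -> lands@10:L; in-air after throw: [b1@9:R b3@10:L b4@12:L b5@13:R b2@14:L]
Beat 7 (R): throw ball6 h=4 -> lands@11:R; in-air after throw: [b1@9:R b3@10:L b6@11:R b4@12:L b5@13:R b2@14:L]
Beat 8 (L): throw ball7 h=9 -> lands@17:R; in-air after throw: [b1@9:R b3@10:L b6@11:R b4@12:L b5@13:R b2@14:L b7@17:R]
Beat 9 (R): throw ball1 h=9 -> lands@18:L; in-air after throw: [b3@10:L b6@11:R b4@12:L b5@13:R b2@14:L b7@17:R b1@18:L]
Beat 10 (L): throw ball3 h=9 -> lands@19:R; in-air after throw: [b6@11:R b4@12:L b5@13:R b2@14:L b7@17:R b1@18:L b3@19:R]
Ball 3: thrown@2 h=4 -> first land @6; rethrown@6 h=4 -> second land @10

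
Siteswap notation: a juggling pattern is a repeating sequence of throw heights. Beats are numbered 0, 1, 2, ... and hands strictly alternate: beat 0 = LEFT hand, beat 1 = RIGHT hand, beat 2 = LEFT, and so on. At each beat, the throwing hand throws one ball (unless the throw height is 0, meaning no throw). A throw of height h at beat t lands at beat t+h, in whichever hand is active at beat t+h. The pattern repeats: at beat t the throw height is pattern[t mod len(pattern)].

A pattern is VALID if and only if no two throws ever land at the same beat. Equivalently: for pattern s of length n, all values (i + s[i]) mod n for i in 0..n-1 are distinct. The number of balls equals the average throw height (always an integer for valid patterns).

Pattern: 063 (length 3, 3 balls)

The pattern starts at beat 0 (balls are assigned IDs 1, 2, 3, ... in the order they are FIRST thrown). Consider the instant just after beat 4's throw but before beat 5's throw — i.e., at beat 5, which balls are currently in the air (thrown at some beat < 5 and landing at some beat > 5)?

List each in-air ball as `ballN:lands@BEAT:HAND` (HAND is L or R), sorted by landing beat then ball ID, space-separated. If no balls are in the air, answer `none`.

Beat 1 (R): throw ball1 h=6 -> lands@7:R; in-air after throw: [b1@7:R]
Beat 2 (L): throw ball2 h=3 -> lands@5:R; in-air after throw: [b2@5:R b1@7:R]
Beat 4 (L): throw ball3 h=6 -> lands@10:L; in-air after throw: [b2@5:R b1@7:R b3@10:L]
Beat 5 (R): throw ball2 h=3 -> lands@8:L; in-air after throw: [b1@7:R b2@8:L b3@10:L]

Answer: ball1:lands@7:R ball3:lands@10:L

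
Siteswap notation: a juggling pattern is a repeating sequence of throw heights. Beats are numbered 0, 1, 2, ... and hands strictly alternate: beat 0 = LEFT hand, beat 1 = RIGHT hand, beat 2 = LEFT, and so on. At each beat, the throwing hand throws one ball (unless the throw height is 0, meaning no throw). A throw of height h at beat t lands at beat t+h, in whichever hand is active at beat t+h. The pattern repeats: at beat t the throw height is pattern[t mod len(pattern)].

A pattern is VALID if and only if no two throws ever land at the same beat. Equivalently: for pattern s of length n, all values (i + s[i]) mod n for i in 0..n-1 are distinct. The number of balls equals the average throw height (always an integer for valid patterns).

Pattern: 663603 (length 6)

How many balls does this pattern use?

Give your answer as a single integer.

Answer: 4

Derivation:
Pattern = [6, 6, 3, 6, 0, 3], length n = 6
  position 0: throw height = 6, running sum = 6
  position 1: throw height = 6, running sum = 12
  position 2: throw height = 3, running sum = 15
  position 3: throw height = 6, running sum = 21
  position 4: throw height = 0, running sum = 21
  position 5: throw height = 3, running sum = 24
Total sum = 24; balls = sum / n = 24 / 6 = 4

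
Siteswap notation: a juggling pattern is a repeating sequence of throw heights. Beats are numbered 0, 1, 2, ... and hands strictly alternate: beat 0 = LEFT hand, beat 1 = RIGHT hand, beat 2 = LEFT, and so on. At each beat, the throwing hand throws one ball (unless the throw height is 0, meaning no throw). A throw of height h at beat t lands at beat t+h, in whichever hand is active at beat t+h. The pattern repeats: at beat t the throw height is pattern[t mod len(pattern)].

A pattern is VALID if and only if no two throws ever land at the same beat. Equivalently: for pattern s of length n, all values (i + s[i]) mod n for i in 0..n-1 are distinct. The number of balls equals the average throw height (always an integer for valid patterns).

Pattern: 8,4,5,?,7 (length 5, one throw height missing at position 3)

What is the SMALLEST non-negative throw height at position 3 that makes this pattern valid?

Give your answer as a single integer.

i=0: (0 + 8) mod 5 = 3
i=1: (1 + 4) mod 5 = 0
i=2: (2 + 5) mod 5 = 2
i=3: s[i]=? (unknown)
i=4: (4 + 7) mod 5 = 1
Known residues: [0, 1, 2, 3]; need a permutation of 0..4, so missing residue r = 4
Need (3 + s) mod 5 = 4; smallest s = (4 - 3) mod 5 = 1

Answer: 1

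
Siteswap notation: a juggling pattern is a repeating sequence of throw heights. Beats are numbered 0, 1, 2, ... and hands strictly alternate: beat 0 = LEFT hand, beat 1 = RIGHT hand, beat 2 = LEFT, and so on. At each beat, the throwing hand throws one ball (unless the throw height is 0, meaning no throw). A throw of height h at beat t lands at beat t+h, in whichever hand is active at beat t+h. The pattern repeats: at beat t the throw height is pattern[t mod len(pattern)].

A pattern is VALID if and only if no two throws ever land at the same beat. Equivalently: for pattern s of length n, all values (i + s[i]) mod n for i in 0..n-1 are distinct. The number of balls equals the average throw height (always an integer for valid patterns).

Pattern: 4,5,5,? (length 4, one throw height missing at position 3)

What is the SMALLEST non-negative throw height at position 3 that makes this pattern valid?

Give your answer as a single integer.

i=0: (0 + 4) mod 4 = 0
i=1: (1 + 5) mod 4 = 2
i=2: (2 + 5) mod 4 = 3
i=3: s[i]=? (unknown)
Known residues: [0, 2, 3]; need a permutation of 0..3, so missing residue r = 1
Need (3 + s) mod 4 = 1; smallest s = (1 - 3) mod 4 = 2

Answer: 2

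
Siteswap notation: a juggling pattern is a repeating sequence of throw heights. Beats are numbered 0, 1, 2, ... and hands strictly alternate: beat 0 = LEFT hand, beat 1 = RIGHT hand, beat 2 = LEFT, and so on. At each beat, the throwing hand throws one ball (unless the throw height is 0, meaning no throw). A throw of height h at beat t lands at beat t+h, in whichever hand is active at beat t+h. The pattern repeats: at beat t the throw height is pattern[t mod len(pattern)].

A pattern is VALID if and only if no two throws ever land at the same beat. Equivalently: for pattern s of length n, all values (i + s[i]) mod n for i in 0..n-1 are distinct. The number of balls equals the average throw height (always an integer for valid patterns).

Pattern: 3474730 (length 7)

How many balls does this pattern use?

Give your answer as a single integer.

Pattern = [3, 4, 7, 4, 7, 3, 0], length n = 7
  position 0: throw height = 3, running sum = 3
  position 1: throw height = 4, running sum = 7
  position 2: throw height = 7, running sum = 14
  position 3: throw height = 4, running sum = 18
  position 4: throw height = 7, running sum = 25
  position 5: throw height = 3, running sum = 28
  position 6: throw height = 0, running sum = 28
Total sum = 28; balls = sum / n = 28 / 7 = 4

Answer: 4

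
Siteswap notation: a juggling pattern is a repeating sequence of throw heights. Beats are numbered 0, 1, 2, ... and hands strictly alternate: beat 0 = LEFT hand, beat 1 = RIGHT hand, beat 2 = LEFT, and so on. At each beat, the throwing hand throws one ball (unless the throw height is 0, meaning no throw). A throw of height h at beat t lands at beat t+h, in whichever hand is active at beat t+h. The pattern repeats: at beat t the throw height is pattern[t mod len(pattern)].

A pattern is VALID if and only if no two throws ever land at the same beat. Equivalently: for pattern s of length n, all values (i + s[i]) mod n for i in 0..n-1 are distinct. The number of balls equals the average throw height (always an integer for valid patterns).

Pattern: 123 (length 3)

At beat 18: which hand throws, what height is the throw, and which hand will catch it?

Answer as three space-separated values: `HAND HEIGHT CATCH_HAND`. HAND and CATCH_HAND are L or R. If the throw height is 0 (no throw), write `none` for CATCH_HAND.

Beat 18: 18 mod 2 = 0, so hand = L
Throw height = pattern[18 mod 3] = pattern[0] = 1
Lands at beat 18+1=19, 19 mod 2 = 1, so catch hand = R

Answer: L 1 R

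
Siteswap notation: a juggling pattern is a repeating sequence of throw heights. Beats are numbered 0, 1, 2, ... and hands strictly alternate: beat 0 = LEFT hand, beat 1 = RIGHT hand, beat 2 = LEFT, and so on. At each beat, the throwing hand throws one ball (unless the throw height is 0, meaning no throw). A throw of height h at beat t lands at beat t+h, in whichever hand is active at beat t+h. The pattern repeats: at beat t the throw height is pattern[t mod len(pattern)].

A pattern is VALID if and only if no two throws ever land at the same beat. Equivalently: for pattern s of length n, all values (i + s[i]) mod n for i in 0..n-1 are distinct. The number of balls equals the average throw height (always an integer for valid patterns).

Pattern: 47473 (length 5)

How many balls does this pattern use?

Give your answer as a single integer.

Pattern = [4, 7, 4, 7, 3], length n = 5
  position 0: throw height = 4, running sum = 4
  position 1: throw height = 7, running sum = 11
  position 2: throw height = 4, running sum = 15
  position 3: throw height = 7, running sum = 22
  position 4: throw height = 3, running sum = 25
Total sum = 25; balls = sum / n = 25 / 5 = 5

Answer: 5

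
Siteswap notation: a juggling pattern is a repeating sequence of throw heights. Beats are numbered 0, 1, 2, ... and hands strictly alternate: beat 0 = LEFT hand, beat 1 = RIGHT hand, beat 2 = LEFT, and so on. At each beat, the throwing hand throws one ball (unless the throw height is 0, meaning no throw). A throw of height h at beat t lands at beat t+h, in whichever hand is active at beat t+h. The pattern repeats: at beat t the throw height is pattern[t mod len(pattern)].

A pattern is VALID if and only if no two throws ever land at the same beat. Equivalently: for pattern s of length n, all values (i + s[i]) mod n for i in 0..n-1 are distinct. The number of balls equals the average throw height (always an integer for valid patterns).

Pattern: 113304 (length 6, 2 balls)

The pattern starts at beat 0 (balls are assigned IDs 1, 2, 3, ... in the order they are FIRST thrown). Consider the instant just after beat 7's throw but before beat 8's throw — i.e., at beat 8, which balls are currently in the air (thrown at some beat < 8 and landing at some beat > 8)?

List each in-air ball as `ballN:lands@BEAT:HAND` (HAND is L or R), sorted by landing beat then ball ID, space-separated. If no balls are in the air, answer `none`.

Beat 0 (L): throw ball1 h=1 -> lands@1:R; in-air after throw: [b1@1:R]
Beat 1 (R): throw ball1 h=1 -> lands@2:L; in-air after throw: [b1@2:L]
Beat 2 (L): throw ball1 h=3 -> lands@5:R; in-air after throw: [b1@5:R]
Beat 3 (R): throw ball2 h=3 -> lands@6:L; in-air after throw: [b1@5:R b2@6:L]
Beat 5 (R): throw ball1 h=4 -> lands@9:R; in-air after throw: [b2@6:L b1@9:R]
Beat 6 (L): throw ball2 h=1 -> lands@7:R; in-air after throw: [b2@7:R b1@9:R]
Beat 7 (R): throw ball2 h=1 -> lands@8:L; in-air after throw: [b2@8:L b1@9:R]
Beat 8 (L): throw ball2 h=3 -> lands@11:R; in-air after throw: [b1@9:R b2@11:R]

Answer: ball1:lands@9:R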